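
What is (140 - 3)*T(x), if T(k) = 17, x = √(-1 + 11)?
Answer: 2329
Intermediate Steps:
x = √10 ≈ 3.1623
(140 - 3)*T(x) = (140 - 3)*17 = 137*17 = 2329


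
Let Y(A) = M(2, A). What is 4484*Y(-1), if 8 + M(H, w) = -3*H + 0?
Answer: -62776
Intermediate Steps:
M(H, w) = -8 - 3*H (M(H, w) = -8 + (-3*H + 0) = -8 - 3*H)
Y(A) = -14 (Y(A) = -8 - 3*2 = -8 - 6 = -14)
4484*Y(-1) = 4484*(-14) = -62776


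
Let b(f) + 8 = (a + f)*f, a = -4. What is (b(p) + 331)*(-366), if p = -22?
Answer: -327570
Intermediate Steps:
b(f) = -8 + f*(-4 + f) (b(f) = -8 + (-4 + f)*f = -8 + f*(-4 + f))
(b(p) + 331)*(-366) = ((-8 + (-22)² - 4*(-22)) + 331)*(-366) = ((-8 + 484 + 88) + 331)*(-366) = (564 + 331)*(-366) = 895*(-366) = -327570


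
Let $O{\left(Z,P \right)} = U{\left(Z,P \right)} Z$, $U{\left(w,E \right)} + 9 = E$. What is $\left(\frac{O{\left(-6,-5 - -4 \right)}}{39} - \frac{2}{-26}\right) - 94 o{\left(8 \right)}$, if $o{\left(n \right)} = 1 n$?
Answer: $- \frac{9755}{13} \approx -750.38$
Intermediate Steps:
$U{\left(w,E \right)} = -9 + E$
$o{\left(n \right)} = n$
$O{\left(Z,P \right)} = Z \left(-9 + P\right)$ ($O{\left(Z,P \right)} = \left(-9 + P\right) Z = Z \left(-9 + P\right)$)
$\left(\frac{O{\left(-6,-5 - -4 \right)}}{39} - \frac{2}{-26}\right) - 94 o{\left(8 \right)} = \left(\frac{\left(-6\right) \left(-9 - 1\right)}{39} - \frac{2}{-26}\right) - 752 = \left(- 6 \left(-9 + \left(-5 + 4\right)\right) \frac{1}{39} - - \frac{1}{13}\right) - 752 = \left(- 6 \left(-9 - 1\right) \frac{1}{39} + \frac{1}{13}\right) - 752 = \left(\left(-6\right) \left(-10\right) \frac{1}{39} + \frac{1}{13}\right) - 752 = \left(60 \cdot \frac{1}{39} + \frac{1}{13}\right) - 752 = \left(\frac{20}{13} + \frac{1}{13}\right) - 752 = \frac{21}{13} - 752 = - \frac{9755}{13}$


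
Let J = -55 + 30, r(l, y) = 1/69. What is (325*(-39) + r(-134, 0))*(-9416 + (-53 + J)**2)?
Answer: 2914080568/69 ≈ 4.2233e+7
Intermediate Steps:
r(l, y) = 1/69
J = -25
(325*(-39) + r(-134, 0))*(-9416 + (-53 + J)**2) = (325*(-39) + 1/69)*(-9416 + (-53 - 25)**2) = (-12675 + 1/69)*(-9416 + (-78)**2) = -874574*(-9416 + 6084)/69 = -874574/69*(-3332) = 2914080568/69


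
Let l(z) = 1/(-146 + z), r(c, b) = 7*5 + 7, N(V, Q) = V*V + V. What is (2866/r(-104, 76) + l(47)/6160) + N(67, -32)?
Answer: 2820045359/609840 ≈ 4624.2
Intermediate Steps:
N(V, Q) = V + V² (N(V, Q) = V² + V = V + V²)
r(c, b) = 42 (r(c, b) = 35 + 7 = 42)
(2866/r(-104, 76) + l(47)/6160) + N(67, -32) = (2866/42 + 1/((-146 + 47)*6160)) + 67*(1 + 67) = (2866*(1/42) + (1/6160)/(-99)) + 67*68 = (1433/21 - 1/99*1/6160) + 4556 = (1433/21 - 1/609840) + 4556 = 41614319/609840 + 4556 = 2820045359/609840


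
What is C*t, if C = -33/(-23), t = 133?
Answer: 4389/23 ≈ 190.83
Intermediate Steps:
C = 33/23 (C = -33*(-1/23) = 33/23 ≈ 1.4348)
C*t = (33/23)*133 = 4389/23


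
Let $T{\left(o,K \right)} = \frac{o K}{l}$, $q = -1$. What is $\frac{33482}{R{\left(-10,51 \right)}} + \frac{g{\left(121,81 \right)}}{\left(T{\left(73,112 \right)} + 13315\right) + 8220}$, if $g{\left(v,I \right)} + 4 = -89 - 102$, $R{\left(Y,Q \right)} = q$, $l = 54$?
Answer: $- \frac{1508063167}{45041} \approx -33482.0$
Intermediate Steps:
$R{\left(Y,Q \right)} = -1$
$g{\left(v,I \right)} = -195$ ($g{\left(v,I \right)} = -4 - 191 = -195$)
$T{\left(o,K \right)} = \frac{K o}{54}$ ($T{\left(o,K \right)} = \frac{o K}{54} = K o \frac{1}{54} = \frac{K o}{54}$)
$\frac{33482}{R{\left(-10,51 \right)}} + \frac{g{\left(121,81 \right)}}{\left(T{\left(73,112 \right)} + 13315\right) + 8220} = \frac{33482}{-1} - \frac{195}{\left(\frac{1}{54} \cdot 112 \cdot 73 + 13315\right) + 8220} = 33482 \left(-1\right) - \frac{195}{\left(\frac{4088}{27} + 13315\right) + 8220} = -33482 - \frac{195}{\frac{363593}{27} + 8220} = -33482 - \frac{195}{\frac{585533}{27}} = -33482 - \frac{405}{45041} = - \frac{1508063167}{45041}$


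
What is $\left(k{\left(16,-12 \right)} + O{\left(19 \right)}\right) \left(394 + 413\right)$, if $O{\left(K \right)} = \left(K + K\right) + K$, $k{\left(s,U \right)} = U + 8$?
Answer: $42771$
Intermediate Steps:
$k{\left(s,U \right)} = 8 + U$
$O{\left(K \right)} = 3 K$ ($O{\left(K \right)} = 2 K + K = 3 K$)
$\left(k{\left(16,-12 \right)} + O{\left(19 \right)}\right) \left(394 + 413\right) = \left(\left(8 - 12\right) + 3 \cdot 19\right) \left(394 + 413\right) = \left(-4 + 57\right) 807 = 53 \cdot 807 = 42771$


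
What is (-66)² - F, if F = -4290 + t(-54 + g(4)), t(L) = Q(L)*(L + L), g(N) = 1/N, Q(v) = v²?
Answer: 10215047/32 ≈ 3.1922e+5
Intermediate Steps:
t(L) = 2*L³ (t(L) = L²*(L + L) = L²*(2*L) = 2*L³)
F = -10075655/32 (F = -4290 + 2*(-54 + 1/4)³ = -4290 + 2*(-54 + ¼)³ = -4290 + 2*(-215/4)³ = -4290 + 2*(-9938375/64) = -4290 - 9938375/32 = -10075655/32 ≈ -3.1486e+5)
(-66)² - F = (-66)² - 1*(-10075655/32) = 4356 + 10075655/32 = 10215047/32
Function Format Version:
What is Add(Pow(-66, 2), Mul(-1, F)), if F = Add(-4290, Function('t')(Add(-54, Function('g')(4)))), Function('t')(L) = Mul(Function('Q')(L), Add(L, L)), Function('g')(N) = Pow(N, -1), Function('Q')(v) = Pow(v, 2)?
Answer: Rational(10215047, 32) ≈ 3.1922e+5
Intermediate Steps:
Function('t')(L) = Mul(2, Pow(L, 3)) (Function('t')(L) = Mul(Pow(L, 2), Add(L, L)) = Mul(Pow(L, 2), Mul(2, L)) = Mul(2, Pow(L, 3)))
F = Rational(-10075655, 32) (F = Add(-4290, Mul(2, Pow(Add(-54, Pow(4, -1)), 3))) = Add(-4290, Mul(2, Pow(Add(-54, Rational(1, 4)), 3))) = Add(-4290, Mul(2, Pow(Rational(-215, 4), 3))) = Add(-4290, Mul(2, Rational(-9938375, 64))) = Add(-4290, Rational(-9938375, 32)) = Rational(-10075655, 32) ≈ -3.1486e+5)
Add(Pow(-66, 2), Mul(-1, F)) = Add(Pow(-66, 2), Mul(-1, Rational(-10075655, 32))) = Add(4356, Rational(10075655, 32)) = Rational(10215047, 32)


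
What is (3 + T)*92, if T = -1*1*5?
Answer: -184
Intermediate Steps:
T = -5 (T = -1*5 = -5)
(3 + T)*92 = (3 - 5)*92 = -2*92 = -184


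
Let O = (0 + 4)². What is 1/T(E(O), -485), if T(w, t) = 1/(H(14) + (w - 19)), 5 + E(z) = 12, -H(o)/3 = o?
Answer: -54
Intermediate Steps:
H(o) = -3*o
O = 16 (O = 4² = 16)
E(z) = 7 (E(z) = -5 + 12 = 7)
T(w, t) = 1/(-61 + w) (T(w, t) = 1/(-3*14 + (w - 19)) = 1/(-42 + (-19 + w)) = 1/(-61 + w))
1/T(E(O), -485) = 1/(1/(-61 + 7)) = 1/(1/(-54)) = 1/(-1/54) = -54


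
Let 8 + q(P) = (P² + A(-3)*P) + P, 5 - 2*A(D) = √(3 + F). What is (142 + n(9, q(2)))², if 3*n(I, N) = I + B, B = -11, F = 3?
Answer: 179776/9 ≈ 19975.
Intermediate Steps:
A(D) = 5/2 - √6/2 (A(D) = 5/2 - √(3 + 3)/2 = 5/2 - √6/2)
q(P) = -8 + P + P² + P*(5/2 - √6/2) (q(P) = -8 + ((P² + (5/2 - √6/2)*P) + P) = -8 + ((P² + P*(5/2 - √6/2)) + P) = -8 + (P + P² + P*(5/2 - √6/2)) = -8 + P + P² + P*(5/2 - √6/2))
n(I, N) = -11/3 + I/3 (n(I, N) = (I - 11)/3 = (-11 + I)/3 = -11/3 + I/3)
(142 + n(9, q(2)))² = (142 + (-11/3 + (⅓)*9))² = (142 + (-11/3 + 3))² = (142 - ⅔)² = (424/3)² = 179776/9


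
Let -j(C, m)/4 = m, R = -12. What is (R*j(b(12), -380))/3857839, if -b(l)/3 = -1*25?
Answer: -18240/3857839 ≈ -0.0047280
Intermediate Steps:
b(l) = 75 (b(l) = -(-3)*25 = -3*(-25) = 75)
j(C, m) = -4*m
(R*j(b(12), -380))/3857839 = -(-48)*(-380)/3857839 = -12*1520*(1/3857839) = -18240*1/3857839 = -18240/3857839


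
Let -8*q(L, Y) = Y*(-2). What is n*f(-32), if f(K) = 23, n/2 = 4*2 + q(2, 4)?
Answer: 414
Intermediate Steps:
q(L, Y) = Y/4 (q(L, Y) = -Y*(-2)/8 = -(-1)*Y/4 = Y/4)
n = 18 (n = 2*(4*2 + (¼)*4) = 2*(8 + 1) = 2*9 = 18)
n*f(-32) = 18*23 = 414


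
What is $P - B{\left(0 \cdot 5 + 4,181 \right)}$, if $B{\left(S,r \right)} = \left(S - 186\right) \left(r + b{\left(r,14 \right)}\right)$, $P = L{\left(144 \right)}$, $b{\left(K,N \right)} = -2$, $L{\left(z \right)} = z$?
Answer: $32722$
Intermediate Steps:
$P = 144$
$B{\left(S,r \right)} = \left(-186 + S\right) \left(-2 + r\right)$ ($B{\left(S,r \right)} = \left(S - 186\right) \left(r - 2\right) = \left(-186 + S\right) \left(-2 + r\right)$)
$P - B{\left(0 \cdot 5 + 4,181 \right)} = 144 - \left(372 - 33666 - 2 \left(0 \cdot 5 + 4\right) + \left(0 \cdot 5 + 4\right) 181\right) = 144 - \left(372 - 33666 - 2 \left(0 + 4\right) + \left(0 + 4\right) 181\right) = 144 - \left(372 - 33666 - 8 + 4 \cdot 181\right) = 144 - \left(372 - 33666 - 8 + 724\right) = 144 - -32578 = 144 + 32578 = 32722$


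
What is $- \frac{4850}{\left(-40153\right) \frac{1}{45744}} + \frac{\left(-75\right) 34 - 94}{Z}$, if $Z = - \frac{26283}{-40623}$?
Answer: $\frac{506127514588}{351780433} \approx 1438.8$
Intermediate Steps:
$Z = \frac{8761}{13541}$ ($Z = \left(-26283\right) \left(- \frac{1}{40623}\right) = \frac{8761}{13541} \approx 0.647$)
$- \frac{4850}{\left(-40153\right) \frac{1}{45744}} + \frac{\left(-75\right) 34 - 94}{Z} = - \frac{4850}{\left(-40153\right) \frac{1}{45744}} + \frac{\left(-75\right) 34 - 94}{\frac{8761}{13541}} = - \frac{4850}{\left(-40153\right) \frac{1}{45744}} + \left(-2550 - 94\right) \frac{13541}{8761} = - \frac{4850}{- \frac{40153}{45744}} - \frac{35802404}{8761} = \left(-4850\right) \left(- \frac{45744}{40153}\right) - \frac{35802404}{8761} = \frac{221858400}{40153} - \frac{35802404}{8761} = \frac{506127514588}{351780433}$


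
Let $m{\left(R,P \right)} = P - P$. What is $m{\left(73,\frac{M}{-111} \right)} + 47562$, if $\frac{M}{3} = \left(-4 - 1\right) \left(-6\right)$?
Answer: $47562$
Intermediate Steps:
$M = 90$ ($M = 3 \left(-4 - 1\right) \left(-6\right) = 3 \left(\left(-5\right) \left(-6\right)\right) = 3 \cdot 30 = 90$)
$m{\left(R,P \right)} = 0$
$m{\left(73,\frac{M}{-111} \right)} + 47562 = 0 + 47562 = 47562$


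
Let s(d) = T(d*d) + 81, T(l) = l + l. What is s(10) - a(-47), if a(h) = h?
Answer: 328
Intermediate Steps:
T(l) = 2*l
s(d) = 81 + 2*d² (s(d) = 2*(d*d) + 81 = 2*d² + 81 = 81 + 2*d²)
s(10) - a(-47) = (81 + 2*10²) - 1*(-47) = (81 + 2*100) + 47 = (81 + 200) + 47 = 281 + 47 = 328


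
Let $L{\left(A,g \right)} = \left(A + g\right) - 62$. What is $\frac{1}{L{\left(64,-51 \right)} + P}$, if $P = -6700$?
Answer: $- \frac{1}{6749} \approx -0.00014817$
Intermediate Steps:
$L{\left(A,g \right)} = -62 + A + g$
$\frac{1}{L{\left(64,-51 \right)} + P} = \frac{1}{\left(-62 + 64 - 51\right) - 6700} = \frac{1}{-49 - 6700} = \frac{1}{-6749} = - \frac{1}{6749}$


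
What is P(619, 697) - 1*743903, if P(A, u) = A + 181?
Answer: -743103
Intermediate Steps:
P(A, u) = 181 + A
P(619, 697) - 1*743903 = (181 + 619) - 1*743903 = 800 - 743903 = -743103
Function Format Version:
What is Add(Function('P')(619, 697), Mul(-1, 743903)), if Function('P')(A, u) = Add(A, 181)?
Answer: -743103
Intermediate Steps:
Function('P')(A, u) = Add(181, A)
Add(Function('P')(619, 697), Mul(-1, 743903)) = Add(Add(181, 619), Mul(-1, 743903)) = Add(800, -743903) = -743103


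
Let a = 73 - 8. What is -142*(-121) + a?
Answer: 17247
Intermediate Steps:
a = 65
-142*(-121) + a = -142*(-121) + 65 = 17182 + 65 = 17247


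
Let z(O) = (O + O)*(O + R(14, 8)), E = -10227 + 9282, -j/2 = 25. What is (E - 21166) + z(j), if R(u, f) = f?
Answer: -17911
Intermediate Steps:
j = -50 (j = -2*25 = -50)
E = -945
z(O) = 2*O*(8 + O) (z(O) = (O + O)*(O + 8) = (2*O)*(8 + O) = 2*O*(8 + O))
(E - 21166) + z(j) = (-945 - 21166) + 2*(-50)*(8 - 50) = -22111 + 2*(-50)*(-42) = -22111 + 4200 = -17911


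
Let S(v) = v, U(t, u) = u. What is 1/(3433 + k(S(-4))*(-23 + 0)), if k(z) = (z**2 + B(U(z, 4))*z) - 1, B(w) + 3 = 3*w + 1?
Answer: 1/4008 ≈ 0.00024950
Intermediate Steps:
B(w) = -2 + 3*w (B(w) = -3 + (3*w + 1) = -3 + (1 + 3*w) = -2 + 3*w)
k(z) = -1 + z**2 + 10*z (k(z) = (z**2 + (-2 + 3*4)*z) - 1 = (z**2 + (-2 + 12)*z) - 1 = (z**2 + 10*z) - 1 = -1 + z**2 + 10*z)
1/(3433 + k(S(-4))*(-23 + 0)) = 1/(3433 + (-1 + (-4)**2 + 10*(-4))*(-23 + 0)) = 1/(3433 + (-1 + 16 - 40)*(-23)) = 1/(3433 - 25*(-23)) = 1/(3433 + 575) = 1/4008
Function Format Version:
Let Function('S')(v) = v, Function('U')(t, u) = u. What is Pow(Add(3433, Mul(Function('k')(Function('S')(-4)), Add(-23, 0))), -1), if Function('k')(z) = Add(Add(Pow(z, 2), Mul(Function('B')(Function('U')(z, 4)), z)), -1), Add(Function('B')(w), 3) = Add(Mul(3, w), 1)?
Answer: Rational(1, 4008) ≈ 0.00024950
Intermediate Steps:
Function('B')(w) = Add(-2, Mul(3, w)) (Function('B')(w) = Add(-3, Add(Mul(3, w), 1)) = Add(-3, Add(1, Mul(3, w))) = Add(-2, Mul(3, w)))
Function('k')(z) = Add(-1, Pow(z, 2), Mul(10, z)) (Function('k')(z) = Add(Add(Pow(z, 2), Mul(Add(-2, Mul(3, 4)), z)), -1) = Add(Add(Pow(z, 2), Mul(Add(-2, 12), z)), -1) = Add(Add(Pow(z, 2), Mul(10, z)), -1) = Add(-1, Pow(z, 2), Mul(10, z)))
Pow(Add(3433, Mul(Function('k')(Function('S')(-4)), Add(-23, 0))), -1) = Pow(Add(3433, Mul(Add(-1, Pow(-4, 2), Mul(10, -4)), Add(-23, 0))), -1) = Pow(Add(3433, Mul(Add(-1, 16, -40), -23)), -1) = Pow(Add(3433, Mul(-25, -23)), -1) = Pow(Add(3433, 575), -1) = Pow(4008, -1) = Rational(1, 4008)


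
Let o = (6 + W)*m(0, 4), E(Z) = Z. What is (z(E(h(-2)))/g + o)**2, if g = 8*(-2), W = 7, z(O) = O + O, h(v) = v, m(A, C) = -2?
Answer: 10609/16 ≈ 663.06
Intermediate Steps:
z(O) = 2*O
g = -16
o = -26 (o = (6 + 7)*(-2) = 13*(-2) = -26)
(z(E(h(-2)))/g + o)**2 = ((2*(-2))/(-16) - 26)**2 = (-4*(-1/16) - 26)**2 = (1/4 - 26)**2 = (-103/4)**2 = 10609/16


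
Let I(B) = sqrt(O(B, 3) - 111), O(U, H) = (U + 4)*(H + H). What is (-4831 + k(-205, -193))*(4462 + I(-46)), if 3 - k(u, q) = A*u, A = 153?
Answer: 118408094 + 291907*I*sqrt(3) ≈ 1.1841e+8 + 5.056e+5*I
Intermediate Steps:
O(U, H) = 2*H*(4 + U) (O(U, H) = (4 + U)*(2*H) = 2*H*(4 + U))
k(u, q) = 3 - 153*u
I(B) = sqrt(-87 + 6*B) (I(B) = sqrt(2*3*(4 + B) - 111) = sqrt((24 + 6*B) - 111) = sqrt(-87 + 6*B))
(-4831 + k(-205, -193))*(4462 + I(-46)) = (-4831 + (3 - 153*(-205)))*(4462 + sqrt(-87 + 6*(-46))) = (-4831 + (3 + 31365))*(4462 + sqrt(-87 - 276)) = (-4831 + 31368)*(4462 + sqrt(-363)) = 26537*(4462 + 11*I*sqrt(3)) = 118408094 + 291907*I*sqrt(3)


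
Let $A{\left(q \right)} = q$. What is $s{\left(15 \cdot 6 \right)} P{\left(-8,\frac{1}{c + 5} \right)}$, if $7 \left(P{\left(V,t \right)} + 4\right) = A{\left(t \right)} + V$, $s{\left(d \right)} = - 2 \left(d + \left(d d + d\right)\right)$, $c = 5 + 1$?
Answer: $\frac{6541200}{77} \approx 84951.0$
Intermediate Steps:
$c = 6$
$s{\left(d \right)} = - 4 d - 2 d^{2}$ ($s{\left(d \right)} = - 2 \left(d + \left(d^{2} + d\right)\right) = - 2 \left(d + \left(d + d^{2}\right)\right) = - 2 \left(d^{2} + 2 d\right) = - 4 d - 2 d^{2}$)
$P{\left(V,t \right)} = -4 + \frac{V}{7} + \frac{t}{7}$ ($P{\left(V,t \right)} = -4 + \frac{t + V}{7} = -4 + \frac{V + t}{7} = -4 + \left(\frac{V}{7} + \frac{t}{7}\right) = -4 + \frac{V}{7} + \frac{t}{7}$)
$s{\left(15 \cdot 6 \right)} P{\left(-8,\frac{1}{c + 5} \right)} = - 2 \cdot 15 \cdot 6 \left(2 + 15 \cdot 6\right) \left(-4 + \frac{1}{7} \left(-8\right) + \frac{1}{7 \left(6 + 5\right)}\right) = \left(-2\right) 90 \left(2 + 90\right) \left(-4 - \frac{8}{7} + \frac{1}{7 \cdot 11}\right) = \left(-2\right) 90 \cdot 92 \left(-4 - \frac{8}{7} + \frac{1}{7} \cdot \frac{1}{11}\right) = - 16560 \left(-4 - \frac{8}{7} + \frac{1}{77}\right) = \left(-16560\right) \left(- \frac{395}{77}\right) = \frac{6541200}{77}$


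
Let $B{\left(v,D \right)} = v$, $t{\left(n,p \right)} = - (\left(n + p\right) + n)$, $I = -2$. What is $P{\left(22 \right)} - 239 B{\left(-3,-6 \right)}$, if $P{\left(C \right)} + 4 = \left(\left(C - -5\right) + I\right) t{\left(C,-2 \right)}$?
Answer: $-337$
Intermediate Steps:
$t{\left(n,p \right)} = - p - 2 n$ ($t{\left(n,p \right)} = - (p + 2 n) = - p - 2 n$)
$P{\left(C \right)} = -4 + \left(2 - 2 C\right) \left(3 + C\right)$ ($P{\left(C \right)} = -4 + \left(\left(C - -5\right) - 2\right) \left(\left(-1\right) \left(-2\right) - 2 C\right) = -4 + \left(\left(C + 5\right) - 2\right) \left(2 - 2 C\right) = -4 + \left(\left(5 + C\right) - 2\right) \left(2 - 2 C\right) = -4 + \left(3 + C\right) \left(2 - 2 C\right) = -4 + \left(2 - 2 C\right) \left(3 + C\right)$)
$P{\left(22 \right)} - 239 B{\left(-3,-6 \right)} = \left(2 - 88 - 2 \cdot 22^{2}\right) - -717 = \left(2 - 88 - 968\right) + 717 = -1054 + 717 = -337$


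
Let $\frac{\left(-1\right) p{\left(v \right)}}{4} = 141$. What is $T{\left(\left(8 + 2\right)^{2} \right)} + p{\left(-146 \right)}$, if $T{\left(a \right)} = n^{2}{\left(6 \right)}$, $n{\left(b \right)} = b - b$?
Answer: $-564$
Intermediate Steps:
$n{\left(b \right)} = 0$
$T{\left(a \right)} = 0$ ($T{\left(a \right)} = 0^{2} = 0$)
$p{\left(v \right)} = -564$ ($p{\left(v \right)} = \left(-4\right) 141 = -564$)
$T{\left(\left(8 + 2\right)^{2} \right)} + p{\left(-146 \right)} = 0 - 564 = -564$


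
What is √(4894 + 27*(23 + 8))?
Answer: √5731 ≈ 75.703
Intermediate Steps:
√(4894 + 27*(23 + 8)) = √(4894 + 27*31) = √(4894 + 837) = √5731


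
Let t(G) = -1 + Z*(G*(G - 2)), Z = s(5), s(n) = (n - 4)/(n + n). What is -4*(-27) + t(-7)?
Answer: 1133/10 ≈ 113.30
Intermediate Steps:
s(n) = (-4 + n)/(2*n) (s(n) = (-4 + n)/((2*n)) = (-4 + n)*(1/(2*n)) = (-4 + n)/(2*n))
Z = 1/10 (Z = (1/2)*(-4 + 5)/5 = (1/2)*(1/5)*1 = 1/10 ≈ 0.10000)
t(G) = -1 + G*(-2 + G)/10 (t(G) = -1 + (G*(G - 2))/10 = -1 + (G*(-2 + G))/10 = -1 + G*(-2 + G)/10)
-4*(-27) + t(-7) = -4*(-27) + (-1 - 1/5*(-7) + (1/10)*(-7)**2) = 108 + (-1 + 7/5 + (1/10)*49) = 108 + (-1 + 7/5 + 49/10) = 108 + 53/10 = 1133/10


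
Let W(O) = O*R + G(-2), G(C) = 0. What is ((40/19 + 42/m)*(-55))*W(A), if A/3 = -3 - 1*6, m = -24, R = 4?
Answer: 40095/19 ≈ 2110.3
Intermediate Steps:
A = -27 (A = 3*(-3 - 1*6) = 3*(-3 - 6) = 3*(-9) = -27)
W(O) = 4*O (W(O) = O*4 + 0 = 4*O + 0 = 4*O)
((40/19 + 42/m)*(-55))*W(A) = ((40/19 + 42/(-24))*(-55))*(4*(-27)) = ((40*(1/19) + 42*(-1/24))*(-55))*(-108) = ((40/19 - 7/4)*(-55))*(-108) = ((27/76)*(-55))*(-108) = -1485/76*(-108) = 40095/19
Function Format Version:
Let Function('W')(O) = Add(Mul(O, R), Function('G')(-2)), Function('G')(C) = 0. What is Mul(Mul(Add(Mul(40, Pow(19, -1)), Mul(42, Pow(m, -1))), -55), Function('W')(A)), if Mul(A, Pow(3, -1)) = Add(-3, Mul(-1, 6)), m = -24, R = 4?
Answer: Rational(40095, 19) ≈ 2110.3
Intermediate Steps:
A = -27 (A = Mul(3, Add(-3, Mul(-1, 6))) = Mul(3, Add(-3, -6)) = Mul(3, -9) = -27)
Function('W')(O) = Mul(4, O) (Function('W')(O) = Add(Mul(O, 4), 0) = Add(Mul(4, O), 0) = Mul(4, O))
Mul(Mul(Add(Mul(40, Pow(19, -1)), Mul(42, Pow(m, -1))), -55), Function('W')(A)) = Mul(Mul(Add(Mul(40, Pow(19, -1)), Mul(42, Pow(-24, -1))), -55), Mul(4, -27)) = Mul(Mul(Add(Mul(40, Rational(1, 19)), Mul(42, Rational(-1, 24))), -55), -108) = Mul(Mul(Add(Rational(40, 19), Rational(-7, 4)), -55), -108) = Mul(Mul(Rational(27, 76), -55), -108) = Mul(Rational(-1485, 76), -108) = Rational(40095, 19)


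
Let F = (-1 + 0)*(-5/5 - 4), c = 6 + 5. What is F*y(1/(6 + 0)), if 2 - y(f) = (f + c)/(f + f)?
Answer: -315/2 ≈ -157.50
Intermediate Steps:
c = 11
y(f) = 2 - (11 + f)/(2*f) (y(f) = 2 - (f + 11)/(f + f) = 2 - (11 + f)/(2*f))
F = 5 (F = -(-5*⅕ - 4) = -(-1 - 4) = -1*(-5) = 5)
F*y(1/(6 + 0)) = 5*((-11 + 3/(6 + 0))/(2*(1/(6 + 0)))) = 5*((-11 + 3/6)/(2*(1/6))) = 5*((-11 + 3*(⅙))/(2*(⅙))) = 5*((½)*6*(-11 + ½)) = 5*((½)*6*(-21/2)) = 5*(-63/2) = -315/2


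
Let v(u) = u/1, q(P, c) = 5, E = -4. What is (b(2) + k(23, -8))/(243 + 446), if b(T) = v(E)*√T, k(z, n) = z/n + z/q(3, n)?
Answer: 69/27560 - 4*√2/689 ≈ -0.0057066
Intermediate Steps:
k(z, n) = z/5 + z/n (k(z, n) = z/n + z/5 = z/5 + z/n)
v(u) = u (v(u) = u*1 = u)
b(T) = -4*√T
(b(2) + k(23, -8))/(243 + 446) = (-4*√2 + ((⅕)*23 + 23/(-8)))/(243 + 446) = (-4*√2 + (23/5 + 23*(-⅛)))/689 = (-4*√2 + (23/5 - 23/8))*(1/689) = (-4*√2 + 69/40)*(1/689) = (69/40 - 4*√2)*(1/689) = 69/27560 - 4*√2/689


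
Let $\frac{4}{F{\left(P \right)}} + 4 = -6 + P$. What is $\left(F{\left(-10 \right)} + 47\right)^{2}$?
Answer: $\frac{54756}{25} \approx 2190.2$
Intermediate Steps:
$F{\left(P \right)} = \frac{4}{-10 + P}$ ($F{\left(P \right)} = \frac{4}{-4 + \left(-6 + P\right)} = \frac{4}{-10 + P}$)
$\left(F{\left(-10 \right)} + 47\right)^{2} = \left(\frac{4}{-10 - 10} + 47\right)^{2} = \left(\frac{4}{-20} + 47\right)^{2} = \left(4 \left(- \frac{1}{20}\right) + 47\right)^{2} = \left(- \frac{1}{5} + 47\right)^{2} = \left(\frac{234}{5}\right)^{2} = \frac{54756}{25}$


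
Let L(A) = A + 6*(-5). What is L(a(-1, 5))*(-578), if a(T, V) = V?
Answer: 14450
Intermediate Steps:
L(A) = -30 + A (L(A) = A - 30 = -30 + A)
L(a(-1, 5))*(-578) = (-30 + 5)*(-578) = -25*(-578) = 14450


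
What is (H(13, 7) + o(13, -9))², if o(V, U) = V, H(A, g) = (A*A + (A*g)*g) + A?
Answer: 692224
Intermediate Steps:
H(A, g) = A + A² + A*g² (H(A, g) = (A² + A*g²) + A = A + A² + A*g²)
(H(13, 7) + o(13, -9))² = (13*(1 + 13 + 7²) + 13)² = (13*(1 + 13 + 49) + 13)² = (13*63 + 13)² = (819 + 13)² = 832² = 692224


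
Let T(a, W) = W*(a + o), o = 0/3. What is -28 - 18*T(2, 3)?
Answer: -136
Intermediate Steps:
o = 0 (o = 0*(⅓) = 0)
T(a, W) = W*a (T(a, W) = W*(a + 0) = W*a)
-28 - 18*T(2, 3) = -28 - 54*2 = -28 - 18*6 = -28 - 108 = -136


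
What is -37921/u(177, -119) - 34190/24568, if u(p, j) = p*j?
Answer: 105749579/258737892 ≈ 0.40871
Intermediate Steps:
u(p, j) = j*p
-37921/u(177, -119) - 34190/24568 = -37921/((-119*177)) - 34190/24568 = -37921/(-21063) - 34190*1/24568 = -37921*(-1/21063) - 17095/12284 = 37921/21063 - 17095/12284 = 105749579/258737892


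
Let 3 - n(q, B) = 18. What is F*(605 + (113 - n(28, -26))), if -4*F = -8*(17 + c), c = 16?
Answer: 48378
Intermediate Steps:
n(q, B) = -15 (n(q, B) = 3 - 1*18 = 3 - 18 = -15)
F = 66 (F = -(-2)*(17 + 16) = -(-2)*33 = -¼*(-264) = 66)
F*(605 + (113 - n(28, -26))) = 66*(605 + (113 - 1*(-15))) = 66*(605 + (113 + 15)) = 66*(605 + 128) = 66*733 = 48378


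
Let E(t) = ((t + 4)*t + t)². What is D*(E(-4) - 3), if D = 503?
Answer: 6539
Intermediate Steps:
E(t) = (t + t*(4 + t))² (E(t) = ((4 + t)*t + t)² = (t*(4 + t) + t)² = (t + t*(4 + t))²)
D*(E(-4) - 3) = 503*((-4)²*(5 - 4)² - 3) = 503*(16*1² - 3) = 503*(16*1 - 3) = 503*(16 - 3) = 503*13 = 6539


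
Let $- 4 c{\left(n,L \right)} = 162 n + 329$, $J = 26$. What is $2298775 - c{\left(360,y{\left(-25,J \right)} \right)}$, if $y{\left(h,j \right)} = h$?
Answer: $\frac{9253749}{4} \approx 2.3134 \cdot 10^{6}$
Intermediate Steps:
$c{\left(n,L \right)} = - \frac{329}{4} - \frac{81 n}{2}$ ($c{\left(n,L \right)} = - \frac{162 n + 329}{4} = - \frac{329 + 162 n}{4} = - \frac{329}{4} - \frac{81 n}{2}$)
$2298775 - c{\left(360,y{\left(-25,J \right)} \right)} = 2298775 - \left(- \frac{329}{4} - 14580\right) = 2298775 - - \frac{58649}{4} = 2298775 + \frac{58649}{4} = \frac{9253749}{4}$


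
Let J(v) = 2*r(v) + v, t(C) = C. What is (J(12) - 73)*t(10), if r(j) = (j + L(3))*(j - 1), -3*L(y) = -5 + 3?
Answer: 6530/3 ≈ 2176.7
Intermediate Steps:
L(y) = ⅔ (L(y) = -(-5 + 3)/3 = -⅓*(-2) = ⅔)
r(j) = (-1 + j)*(⅔ + j) (r(j) = (j + ⅔)*(j - 1) = (⅔ + j)*(-1 + j) = (-1 + j)*(⅔ + j))
J(v) = -4/3 + 2*v² + v/3 (J(v) = 2*(-⅔ + v² - v/3) + v = (-4/3 + 2*v² - 2*v/3) + v = -4/3 + 2*v² + v/3)
(J(12) - 73)*t(10) = ((-4/3 + 2*12² + (⅓)*12) - 73)*10 = ((-4/3 + 2*144 + 4) - 73)*10 = ((-4/3 + 288 + 4) - 73)*10 = (872/3 - 73)*10 = (653/3)*10 = 6530/3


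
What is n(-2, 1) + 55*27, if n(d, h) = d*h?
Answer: 1483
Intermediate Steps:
n(-2, 1) + 55*27 = -2*1 + 55*27 = -2 + 1485 = 1483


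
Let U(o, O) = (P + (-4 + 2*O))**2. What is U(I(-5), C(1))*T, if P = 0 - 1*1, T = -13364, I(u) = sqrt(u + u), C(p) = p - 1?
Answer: -334100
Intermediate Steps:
C(p) = -1 + p
I(u) = sqrt(2)*sqrt(u) (I(u) = sqrt(2*u) = sqrt(2)*sqrt(u))
P = -1 (P = 0 - 1 = -1)
U(o, O) = (-5 + 2*O)**2 (U(o, O) = (-1 + (-4 + 2*O))**2 = (-5 + 2*O)**2)
U(I(-5), C(1))*T = (-5 + 2*(-1 + 1))**2*(-13364) = (-5 + 2*0)**2*(-13364) = (-5 + 0)**2*(-13364) = (-5)**2*(-13364) = 25*(-13364) = -334100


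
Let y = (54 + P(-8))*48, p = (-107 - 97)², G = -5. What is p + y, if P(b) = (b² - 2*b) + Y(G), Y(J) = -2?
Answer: 47952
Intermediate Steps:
p = 41616 (p = (-204)² = 41616)
P(b) = -2 + b² - 2*b (P(b) = (b² - 2*b) - 2 = -2 + b² - 2*b)
y = 6336 (y = (54 + (-2 + (-8)² - 2*(-8)))*48 = (54 + (-2 + 64 + 16))*48 = (54 + 78)*48 = 132*48 = 6336)
p + y = 41616 + 6336 = 47952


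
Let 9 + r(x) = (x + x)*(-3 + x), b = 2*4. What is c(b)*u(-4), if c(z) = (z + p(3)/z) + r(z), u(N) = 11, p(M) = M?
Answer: 6985/8 ≈ 873.13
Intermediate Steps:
b = 8
r(x) = -9 + 2*x*(-3 + x) (r(x) = -9 + (x + x)*(-3 + x) = -9 + (2*x)*(-3 + x) = -9 + 2*x*(-3 + x))
c(z) = -9 - 5*z + 2*z**2 + 3/z (c(z) = (z + 3/z) + (-9 - 6*z + 2*z**2) = -9 - 5*z + 2*z**2 + 3/z)
c(b)*u(-4) = (-9 - 5*8 + 2*8**2 + 3/8)*11 = (-9 - 40 + 2*64 + 3*(1/8))*11 = (-9 - 40 + 128 + 3/8)*11 = (635/8)*11 = 6985/8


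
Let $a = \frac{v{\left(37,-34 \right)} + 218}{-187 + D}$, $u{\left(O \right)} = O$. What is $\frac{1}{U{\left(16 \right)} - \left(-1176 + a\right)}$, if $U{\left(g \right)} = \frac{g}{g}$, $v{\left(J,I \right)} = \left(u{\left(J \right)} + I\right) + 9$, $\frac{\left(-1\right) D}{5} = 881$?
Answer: $\frac{2296}{2702507} \approx 0.00084958$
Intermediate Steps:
$D = -4405$ ($D = \left(-5\right) 881 = -4405$)
$v{\left(J,I \right)} = 9 + I + J$ ($v{\left(J,I \right)} = \left(J + I\right) + 9 = \left(I + J\right) + 9 = 9 + I + J$)
$a = - \frac{115}{2296}$ ($a = \frac{\left(9 - 34 + 37\right) + 218}{-187 - 4405} = \frac{12 + 218}{-4592} = 230 \left(- \frac{1}{4592}\right) = - \frac{115}{2296} \approx -0.050087$)
$U{\left(g \right)} = 1$
$\frac{1}{U{\left(16 \right)} - \left(-1176 + a\right)} = \frac{1}{1 + \left(1176 - - \frac{115}{2296}\right)} = \frac{1}{1 + \left(1176 + \frac{115}{2296}\right)} = \frac{1}{1 + \frac{2700211}{2296}} = \frac{1}{\frac{2702507}{2296}} = \frac{2296}{2702507}$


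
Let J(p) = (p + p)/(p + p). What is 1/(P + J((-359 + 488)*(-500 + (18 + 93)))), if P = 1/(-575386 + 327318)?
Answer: 248068/248067 ≈ 1.0000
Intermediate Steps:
J(p) = 1 (J(p) = (2*p)/((2*p)) = (2*p)*(1/(2*p)) = 1)
P = -1/248068 (P = 1/(-248068) = -1/248068 ≈ -4.0311e-6)
1/(P + J((-359 + 488)*(-500 + (18 + 93)))) = 1/(-1/248068 + 1) = 1/(248067/248068) = 248068/248067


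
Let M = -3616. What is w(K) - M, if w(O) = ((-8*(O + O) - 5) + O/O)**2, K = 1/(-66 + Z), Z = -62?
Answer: 232385/64 ≈ 3631.0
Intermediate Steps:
K = -1/128 (K = 1/(-66 - 62) = 1/(-128) = -1/128 ≈ -0.0078125)
w(O) = (-4 - 16*O)**2 (w(O) = ((-8*2*O - 5) + 1)**2 = ((-16*O - 5) + 1)**2 = ((-5 - 16*O) + 1)**2 = (-4 - 16*O)**2)
w(K) - M = 16*(1 + 4*(-1/128))**2 - 1*(-3616) = 16*(1 - 1/32)**2 + 3616 = 16*(31/32)**2 + 3616 = 16*(961/1024) + 3616 = 961/64 + 3616 = 232385/64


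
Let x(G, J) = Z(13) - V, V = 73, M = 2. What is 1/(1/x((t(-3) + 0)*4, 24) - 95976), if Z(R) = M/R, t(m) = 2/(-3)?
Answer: -947/90889285 ≈ -1.0419e-5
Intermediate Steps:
t(m) = -2/3 (t(m) = 2*(-1/3) = -2/3)
Z(R) = 2/R
x(G, J) = -947/13 (x(G, J) = 2/13 - 1*73 = 2*(1/13) - 73 = 2/13 - 73 = -947/13)
1/(1/x((t(-3) + 0)*4, 24) - 95976) = 1/(1/(-947/13) - 95976) = 1/(-13/947 - 95976) = 1/(-90889285/947) = -947/90889285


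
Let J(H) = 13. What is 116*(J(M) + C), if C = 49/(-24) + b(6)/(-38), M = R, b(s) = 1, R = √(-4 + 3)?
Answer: 144565/114 ≈ 1268.1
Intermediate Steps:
R = I (R = √(-1) = I ≈ 1.0*I)
M = I ≈ 1.0*I
C = -943/456 (C = 49/(-24) + 1/(-38) = 49*(-1/24) + 1*(-1/38) = -49/24 - 1/38 = -943/456 ≈ -2.0680)
116*(J(M) + C) = 116*(13 - 943/456) = 116*(4985/456) = 144565/114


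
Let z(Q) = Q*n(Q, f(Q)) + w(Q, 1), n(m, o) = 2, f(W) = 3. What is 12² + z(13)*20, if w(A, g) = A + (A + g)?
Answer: 1204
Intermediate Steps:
w(A, g) = g + 2*A
z(Q) = 1 + 4*Q (z(Q) = Q*2 + (1 + 2*Q) = 2*Q + (1 + 2*Q) = 1 + 4*Q)
12² + z(13)*20 = 12² + (1 + 4*13)*20 = 144 + (1 + 52)*20 = 144 + 53*20 = 144 + 1060 = 1204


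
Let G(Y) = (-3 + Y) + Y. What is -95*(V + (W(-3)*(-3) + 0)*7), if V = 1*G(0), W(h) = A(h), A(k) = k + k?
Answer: -11685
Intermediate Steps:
G(Y) = -3 + 2*Y
A(k) = 2*k
W(h) = 2*h
V = -3 (V = 1*(-3 + 2*0) = 1*(-3 + 0) = 1*(-3) = -3)
-95*(V + (W(-3)*(-3) + 0)*7) = -95*(-3 + ((2*(-3))*(-3) + 0)*7) = -95*(-3 + (-6*(-3) + 0)*7) = -95*(-3 + (18 + 0)*7) = -95*(-3 + 18*7) = -95*(-3 + 126) = -95*123 = -11685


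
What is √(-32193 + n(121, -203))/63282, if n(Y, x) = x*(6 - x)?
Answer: I*√18655/31641 ≈ 0.0043167*I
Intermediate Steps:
√(-32193 + n(121, -203))/63282 = √(-32193 - 203*(6 - 1*(-203)))/63282 = √(-32193 - 203*(6 + 203))*(1/63282) = √(-32193 - 203*209)*(1/63282) = √(-32193 - 42427)*(1/63282) = √(-74620)*(1/63282) = (2*I*√18655)*(1/63282) = I*√18655/31641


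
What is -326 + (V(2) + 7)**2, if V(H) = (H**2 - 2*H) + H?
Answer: -245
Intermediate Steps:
V(H) = H**2 - H
-326 + (V(2) + 7)**2 = -326 + (2*(-1 + 2) + 7)**2 = -326 + (2*1 + 7)**2 = -326 + (2 + 7)**2 = -326 + 9**2 = -326 + 81 = -245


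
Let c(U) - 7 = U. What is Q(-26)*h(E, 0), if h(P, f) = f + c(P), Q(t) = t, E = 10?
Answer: -442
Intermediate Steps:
c(U) = 7 + U
h(P, f) = 7 + P + f (h(P, f) = f + (7 + P) = 7 + P + f)
Q(-26)*h(E, 0) = -26*(7 + 10 + 0) = -26*17 = -442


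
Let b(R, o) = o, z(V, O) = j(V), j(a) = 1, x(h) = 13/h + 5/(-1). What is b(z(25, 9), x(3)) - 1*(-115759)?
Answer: 347275/3 ≈ 1.1576e+5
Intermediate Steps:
x(h) = -5 + 13/h (x(h) = 13/h + 5*(-1) = 13/h - 5 = -5 + 13/h)
z(V, O) = 1
b(z(25, 9), x(3)) - 1*(-115759) = (-5 + 13/3) - 1*(-115759) = (-5 + 13*(1/3)) + 115759 = (-5 + 13/3) + 115759 = -2/3 + 115759 = 347275/3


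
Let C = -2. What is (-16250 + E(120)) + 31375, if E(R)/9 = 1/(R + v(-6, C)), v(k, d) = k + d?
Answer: 1694009/112 ≈ 15125.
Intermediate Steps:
v(k, d) = d + k
E(R) = 9/(-8 + R) (E(R) = 9/(R + (-2 - 6)) = 9/(R - 8) = 9/(-8 + R))
(-16250 + E(120)) + 31375 = (-16250 + 9/(-8 + 120)) + 31375 = (-16250 + 9/112) + 31375 = -1819991/112 + 31375 = 1694009/112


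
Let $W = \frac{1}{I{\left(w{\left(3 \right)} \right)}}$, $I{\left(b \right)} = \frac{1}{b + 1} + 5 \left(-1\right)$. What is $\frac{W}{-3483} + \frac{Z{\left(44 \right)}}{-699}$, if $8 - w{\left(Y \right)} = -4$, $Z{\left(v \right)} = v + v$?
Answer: $- \frac{6535723}{51938496} \approx -0.12584$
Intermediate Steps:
$Z{\left(v \right)} = 2 v$
$w{\left(Y \right)} = 12$ ($w{\left(Y \right)} = 8 - -4 = 8 + 4 = 12$)
$I{\left(b \right)} = -5 + \frac{1}{1 + b}$ ($I{\left(b \right)} = \frac{1}{1 + b} - 5 = -5 + \frac{1}{1 + b}$)
$W = - \frac{13}{64}$ ($W = \frac{1}{\frac{1}{1 + 12} \left(-4 - 60\right)} = \frac{1}{\frac{1}{13} \left(-4 - 60\right)} = \frac{1}{\frac{1}{13} \left(-64\right)} = \frac{1}{- \frac{64}{13}} = - \frac{13}{64} \approx -0.20313$)
$\frac{W}{-3483} + \frac{Z{\left(44 \right)}}{-699} = - \frac{13}{64 \left(-3483\right)} + \frac{2 \cdot 44}{-699} = \left(- \frac{13}{64}\right) \left(- \frac{1}{3483}\right) + 88 \left(- \frac{1}{699}\right) = \frac{13}{222912} - \frac{88}{699} = - \frac{6535723}{51938496}$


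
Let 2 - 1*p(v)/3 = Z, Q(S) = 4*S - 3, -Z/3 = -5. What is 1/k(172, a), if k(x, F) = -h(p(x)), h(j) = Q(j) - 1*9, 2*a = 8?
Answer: 1/168 ≈ 0.0059524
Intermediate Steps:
a = 4 (a = (½)*8 = 4)
Z = 15 (Z = -3*(-5) = 15)
Q(S) = -3 + 4*S
p(v) = -39 (p(v) = 6 - 3*15 = 6 - 45 = -39)
h(j) = -12 + 4*j (h(j) = (-3 + 4*j) - 1*9 = (-3 + 4*j) - 9 = -12 + 4*j)
k(x, F) = 168 (k(x, F) = -(-12 + 4*(-39)) = -(-12 - 156) = -1*(-168) = 168)
1/k(172, a) = 1/168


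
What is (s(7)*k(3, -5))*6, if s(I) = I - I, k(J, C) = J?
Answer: 0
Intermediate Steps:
s(I) = 0
(s(7)*k(3, -5))*6 = (0*3)*6 = 0*6 = 0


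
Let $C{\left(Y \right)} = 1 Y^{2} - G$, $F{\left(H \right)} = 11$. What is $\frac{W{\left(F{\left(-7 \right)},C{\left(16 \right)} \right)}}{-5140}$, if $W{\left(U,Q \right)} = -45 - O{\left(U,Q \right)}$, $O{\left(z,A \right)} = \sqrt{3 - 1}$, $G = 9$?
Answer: $\frac{9}{1028} + \frac{\sqrt{2}}{5140} \approx 0.00903$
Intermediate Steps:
$O{\left(z,A \right)} = \sqrt{2}$
$C{\left(Y \right)} = -9 + Y^{2}$ ($C{\left(Y \right)} = 1 Y^{2} - 9 = Y^{2} - 9 = -9 + Y^{2}$)
$W{\left(U,Q \right)} = -45 - \sqrt{2}$
$\frac{W{\left(F{\left(-7 \right)},C{\left(16 \right)} \right)}}{-5140} = \frac{-45 - \sqrt{2}}{-5140} = \left(-45 - \sqrt{2}\right) \left(- \frac{1}{5140}\right) = \frac{9}{1028} + \frac{\sqrt{2}}{5140}$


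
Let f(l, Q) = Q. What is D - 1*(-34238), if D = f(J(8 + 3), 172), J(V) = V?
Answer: 34410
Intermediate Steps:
D = 172
D - 1*(-34238) = 172 - 1*(-34238) = 172 + 34238 = 34410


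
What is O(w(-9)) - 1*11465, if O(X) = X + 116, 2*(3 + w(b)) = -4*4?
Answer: -11360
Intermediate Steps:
w(b) = -11 (w(b) = -3 + (-4*4)/2 = -3 + (½)*(-16) = -3 - 8 = -11)
O(X) = 116 + X
O(w(-9)) - 1*11465 = (116 - 11) - 1*11465 = 105 - 11465 = -11360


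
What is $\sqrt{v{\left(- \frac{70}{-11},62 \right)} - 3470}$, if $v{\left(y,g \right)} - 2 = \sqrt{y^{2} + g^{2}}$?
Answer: $\frac{\sqrt{-419628 + 22 \sqrt{117506}}}{11} \approx 58.358 i$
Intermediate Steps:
$v{\left(y,g \right)} = 2 + \sqrt{g^{2} + y^{2}}$ ($v{\left(y,g \right)} = 2 + \sqrt{y^{2} + g^{2}} = 2 + \sqrt{g^{2} + y^{2}}$)
$\sqrt{v{\left(- \frac{70}{-11},62 \right)} - 3470} = \sqrt{\left(2 + \sqrt{62^{2} + \left(- \frac{70}{-11}\right)^{2}}\right) - 3470} = \sqrt{\left(2 + \sqrt{3844 + \left(\left(-70\right) \left(- \frac{1}{11}\right)\right)^{2}}\right) - 3470} = \sqrt{\left(2 + \sqrt{3844 + \left(\frac{70}{11}\right)^{2}}\right) - 3470} = \sqrt{\left(2 + \sqrt{3844 + \frac{4900}{121}}\right) - 3470} = \sqrt{\left(2 + \sqrt{\frac{470024}{121}}\right) - 3470} = \sqrt{\left(2 + \frac{2 \sqrt{117506}}{11}\right) - 3470} = \sqrt{-3468 + \frac{2 \sqrt{117506}}{11}}$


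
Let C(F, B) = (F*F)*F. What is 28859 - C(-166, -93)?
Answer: 4603155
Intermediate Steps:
C(F, B) = F³ (C(F, B) = F²*F = F³)
28859 - C(-166, -93) = 28859 - 1*(-166)³ = 28859 - 1*(-4574296) = 28859 + 4574296 = 4603155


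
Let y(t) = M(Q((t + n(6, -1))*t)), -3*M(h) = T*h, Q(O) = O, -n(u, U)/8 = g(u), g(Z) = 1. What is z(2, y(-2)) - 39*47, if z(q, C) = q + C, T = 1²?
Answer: -5513/3 ≈ -1837.7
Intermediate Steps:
n(u, U) = -8 (n(u, U) = -8*1 = -8)
T = 1
M(h) = -h/3
y(t) = -t*(-8 + t)/3 (y(t) = -(t - 8)*t/3 = -(-8 + t)*t/3 = -t*(-8 + t)/3)
z(q, C) = C + q
z(2, y(-2)) - 39*47 = ((⅓)*(-2)*(8 - 1*(-2)) + 2) - 39*47 = ((⅓)*(-2)*(8 + 2) + 2) - 1833 = ((⅓)*(-2)*10 + 2) - 1833 = (-20/3 + 2) - 1833 = -14/3 - 1833 = -5513/3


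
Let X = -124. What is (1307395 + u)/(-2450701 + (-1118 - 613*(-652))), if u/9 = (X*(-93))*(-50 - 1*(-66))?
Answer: -2968003/2052143 ≈ -1.4463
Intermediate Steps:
u = 1660608 (u = 9*((-124*(-93))*(-50 - 1*(-66))) = 9*(11532*(-50 + 66)) = 9*(11532*16) = 9*184512 = 1660608)
(1307395 + u)/(-2450701 + (-1118 - 613*(-652))) = (1307395 + 1660608)/(-2450701 + (-1118 - 613*(-652))) = 2968003/(-2450701 + (-1118 + 399676)) = 2968003/(-2450701 + 398558) = 2968003/(-2052143) = 2968003*(-1/2052143) = -2968003/2052143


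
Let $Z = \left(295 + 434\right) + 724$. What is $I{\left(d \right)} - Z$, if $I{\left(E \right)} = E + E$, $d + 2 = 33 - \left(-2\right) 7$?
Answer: $-1363$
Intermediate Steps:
$d = 45$ ($d = -2 + \left(33 - \left(-2\right) 7\right) = -2 + \left(33 - -14\right) = -2 + \left(33 + 14\right) = -2 + 47 = 45$)
$I{\left(E \right)} = 2 E$
$Z = 1453$ ($Z = 729 + 724 = 1453$)
$I{\left(d \right)} - Z = 2 \cdot 45 - 1453 = 90 - 1453 = -1363$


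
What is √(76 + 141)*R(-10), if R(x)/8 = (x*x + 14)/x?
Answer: -456*√217/5 ≈ -1343.5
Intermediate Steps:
R(x) = 8*(14 + x²)/x (R(x) = 8*((x*x + 14)/x) = 8*((x² + 14)/x) = 8*((14 + x²)/x) = 8*(14 + x²)/x)
√(76 + 141)*R(-10) = √(76 + 141)*(8*(-10) + 112/(-10)) = √217*(-80 + 112*(-⅒)) = √217*(-80 - 56/5) = √217*(-456/5) = -456*√217/5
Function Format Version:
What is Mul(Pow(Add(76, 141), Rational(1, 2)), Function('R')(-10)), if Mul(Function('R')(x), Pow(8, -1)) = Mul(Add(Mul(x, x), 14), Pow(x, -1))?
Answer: Mul(Rational(-456, 5), Pow(217, Rational(1, 2))) ≈ -1343.5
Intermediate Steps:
Function('R')(x) = Mul(8, Pow(x, -1), Add(14, Pow(x, 2))) (Function('R')(x) = Mul(8, Mul(Add(Mul(x, x), 14), Pow(x, -1))) = Mul(8, Mul(Add(Pow(x, 2), 14), Pow(x, -1))) = Mul(8, Mul(Add(14, Pow(x, 2)), Pow(x, -1))) = Mul(8, Mul(Pow(x, -1), Add(14, Pow(x, 2)))) = Mul(8, Pow(x, -1), Add(14, Pow(x, 2))))
Mul(Pow(Add(76, 141), Rational(1, 2)), Function('R')(-10)) = Mul(Pow(Add(76, 141), Rational(1, 2)), Add(Mul(8, -10), Mul(112, Pow(-10, -1)))) = Mul(Pow(217, Rational(1, 2)), Add(-80, Mul(112, Rational(-1, 10)))) = Mul(Pow(217, Rational(1, 2)), Add(-80, Rational(-56, 5))) = Mul(Pow(217, Rational(1, 2)), Rational(-456, 5)) = Mul(Rational(-456, 5), Pow(217, Rational(1, 2)))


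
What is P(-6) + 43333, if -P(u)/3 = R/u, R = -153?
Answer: 86513/2 ≈ 43257.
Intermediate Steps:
P(u) = 459/u (P(u) = -(-459)/u = 459/u)
P(-6) + 43333 = 459/(-6) + 43333 = 459*(-1/6) + 43333 = -153/2 + 43333 = 86513/2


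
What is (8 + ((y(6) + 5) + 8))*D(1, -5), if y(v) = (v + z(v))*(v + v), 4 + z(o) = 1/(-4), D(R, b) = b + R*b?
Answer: -420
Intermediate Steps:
z(o) = -17/4 (z(o) = -4 + 1/(-4) = -4 - ¼ = -17/4)
y(v) = 2*v*(-17/4 + v) (y(v) = (v - 17/4)*(v + v) = (-17/4 + v)*(2*v) = 2*v*(-17/4 + v))
(8 + ((y(6) + 5) + 8))*D(1, -5) = (8 + (((½)*6*(-17 + 4*6) + 5) + 8))*(-5*(1 + 1)) = (8 + (((½)*6*(-17 + 24) + 5) + 8))*(-5*2) = (8 + (((½)*6*7 + 5) + 8))*(-10) = (8 + ((21 + 5) + 8))*(-10) = (8 + (26 + 8))*(-10) = (8 + 34)*(-10) = 42*(-10) = -420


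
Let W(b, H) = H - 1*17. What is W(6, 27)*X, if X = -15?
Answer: -150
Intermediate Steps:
W(b, H) = -17 + H (W(b, H) = H - 17 = -17 + H)
W(6, 27)*X = (-17 + 27)*(-15) = 10*(-15) = -150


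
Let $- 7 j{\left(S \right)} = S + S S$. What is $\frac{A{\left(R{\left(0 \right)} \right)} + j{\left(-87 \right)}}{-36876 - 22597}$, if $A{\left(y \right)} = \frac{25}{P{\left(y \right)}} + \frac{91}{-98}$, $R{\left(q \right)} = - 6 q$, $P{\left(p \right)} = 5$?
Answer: $\frac{14907}{832622} \approx 0.017904$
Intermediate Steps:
$A{\left(y \right)} = \frac{57}{14}$ ($A{\left(y \right)} = \frac{25}{5} + \frac{91}{-98} = 25 \cdot \frac{1}{5} + 91 \left(- \frac{1}{98}\right) = 5 - \frac{13}{14} = \frac{57}{14}$)
$j{\left(S \right)} = - \frac{S}{7} - \frac{S^{2}}{7}$ ($j{\left(S \right)} = - \frac{S + S S}{7} = - \frac{S + S^{2}}{7} = - \frac{S}{7} - \frac{S^{2}}{7}$)
$\frac{A{\left(R{\left(0 \right)} \right)} + j{\left(-87 \right)}}{-36876 - 22597} = \frac{\frac{57}{14} - - \frac{87 \left(1 - 87\right)}{7}}{-36876 - 22597} = \frac{\frac{57}{14} - \left(- \frac{87}{7}\right) \left(-86\right)}{-59473} = \left(\frac{57}{14} - \frac{7482}{7}\right) \left(- \frac{1}{59473}\right) = \left(- \frac{14907}{14}\right) \left(- \frac{1}{59473}\right) = \frac{14907}{832622}$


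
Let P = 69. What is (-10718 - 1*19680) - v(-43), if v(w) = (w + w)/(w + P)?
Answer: -395131/13 ≈ -30395.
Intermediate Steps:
v(w) = 2*w/(69 + w) (v(w) = (w + w)/(w + 69) = (2*w)/(69 + w) = 2*w/(69 + w))
(-10718 - 1*19680) - v(-43) = (-10718 - 1*19680) - 2*(-43)/(69 - 43) = (-10718 - 19680) - 2*(-43)/26 = -30398 - 2*(-43)/26 = -30398 - 1*(-43/13) = -30398 + 43/13 = -395131/13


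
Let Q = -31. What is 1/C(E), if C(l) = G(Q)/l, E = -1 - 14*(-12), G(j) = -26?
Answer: -167/26 ≈ -6.4231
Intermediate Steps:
E = 167 (E = -1 + 168 = 167)
C(l) = -26/l
1/C(E) = 1/(-26/167) = -167/26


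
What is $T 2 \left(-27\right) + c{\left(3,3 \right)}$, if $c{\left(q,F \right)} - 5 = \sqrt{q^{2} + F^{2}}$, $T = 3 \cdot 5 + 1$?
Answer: $-859 + 3 \sqrt{2} \approx -854.76$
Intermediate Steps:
$T = 16$ ($T = 15 + 1 = 16$)
$c{\left(q,F \right)} = 5 + \sqrt{F^{2} + q^{2}}$ ($c{\left(q,F \right)} = 5 + \sqrt{q^{2} + F^{2}} = 5 + \sqrt{F^{2} + q^{2}}$)
$T 2 \left(-27\right) + c{\left(3,3 \right)} = 16 \cdot 2 \left(-27\right) + \left(5 + \sqrt{3^{2} + 3^{2}}\right) = 16 \left(-54\right) + \left(5 + \sqrt{9 + 9}\right) = -864 + \left(5 + \sqrt{18}\right) = -864 + \left(5 + 3 \sqrt{2}\right) = -859 + 3 \sqrt{2}$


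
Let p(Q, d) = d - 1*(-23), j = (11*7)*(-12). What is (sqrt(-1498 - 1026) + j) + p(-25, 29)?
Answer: -872 + 2*I*sqrt(631) ≈ -872.0 + 50.239*I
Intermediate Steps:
j = -924 (j = 77*(-12) = -924)
p(Q, d) = 23 + d (p(Q, d) = d + 23 = 23 + d)
(sqrt(-1498 - 1026) + j) + p(-25, 29) = (sqrt(-1498 - 1026) - 924) + (23 + 29) = (sqrt(-2524) - 924) + 52 = (2*I*sqrt(631) - 924) + 52 = (-924 + 2*I*sqrt(631)) + 52 = -872 + 2*I*sqrt(631)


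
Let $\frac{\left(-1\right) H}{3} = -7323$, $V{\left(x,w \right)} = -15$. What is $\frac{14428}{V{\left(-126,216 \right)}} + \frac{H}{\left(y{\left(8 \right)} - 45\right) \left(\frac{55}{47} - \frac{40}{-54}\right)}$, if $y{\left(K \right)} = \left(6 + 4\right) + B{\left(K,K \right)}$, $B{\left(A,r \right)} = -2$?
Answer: $- \frac{342546443}{269175} \approx -1272.6$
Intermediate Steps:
$H = 21969$ ($H = \left(-3\right) \left(-7323\right) = 21969$)
$y{\left(K \right)} = 8$ ($y{\left(K \right)} = \left(6 + 4\right) - 2 = 10 - 2 = 8$)
$\frac{14428}{V{\left(-126,216 \right)}} + \frac{H}{\left(y{\left(8 \right)} - 45\right) \left(\frac{55}{47} - \frac{40}{-54}\right)} = \frac{14428}{-15} + \frac{21969}{\left(8 - 45\right) \left(\frac{55}{47} - \frac{40}{-54}\right)} = 14428 \left(- \frac{1}{15}\right) + \frac{21969}{\left(-37\right) \left(55 \cdot \frac{1}{47} - - \frac{20}{27}\right)} = - \frac{14428}{15} + \frac{21969}{\left(-37\right) \left(\frac{55}{47} + \frac{20}{27}\right)} = - \frac{14428}{15} + \frac{21969}{\left(-37\right) \frac{2425}{1269}} = - \frac{14428}{15} + \frac{21969}{- \frac{89725}{1269}} = - \frac{14428}{15} + 21969 \left(- \frac{1269}{89725}\right) = - \frac{14428}{15} - \frac{27878661}{89725} = - \frac{342546443}{269175}$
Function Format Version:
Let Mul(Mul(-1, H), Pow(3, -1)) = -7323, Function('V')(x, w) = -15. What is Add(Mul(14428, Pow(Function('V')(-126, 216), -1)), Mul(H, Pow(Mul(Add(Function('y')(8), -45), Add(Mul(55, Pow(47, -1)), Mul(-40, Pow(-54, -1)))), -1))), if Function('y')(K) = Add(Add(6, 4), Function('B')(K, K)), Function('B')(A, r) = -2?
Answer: Rational(-342546443, 269175) ≈ -1272.6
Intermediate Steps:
H = 21969 (H = Mul(-3, -7323) = 21969)
Function('y')(K) = 8 (Function('y')(K) = Add(Add(6, 4), -2) = Add(10, -2) = 8)
Add(Mul(14428, Pow(Function('V')(-126, 216), -1)), Mul(H, Pow(Mul(Add(Function('y')(8), -45), Add(Mul(55, Pow(47, -1)), Mul(-40, Pow(-54, -1)))), -1))) = Add(Mul(14428, Pow(-15, -1)), Mul(21969, Pow(Mul(Add(8, -45), Add(Mul(55, Pow(47, -1)), Mul(-40, Pow(-54, -1)))), -1))) = Add(Mul(14428, Rational(-1, 15)), Mul(21969, Pow(Mul(-37, Add(Mul(55, Rational(1, 47)), Mul(-40, Rational(-1, 54)))), -1))) = Add(Rational(-14428, 15), Mul(21969, Pow(Mul(-37, Add(Rational(55, 47), Rational(20, 27))), -1))) = Add(Rational(-14428, 15), Mul(21969, Pow(Mul(-37, Rational(2425, 1269)), -1))) = Add(Rational(-14428, 15), Mul(21969, Pow(Rational(-89725, 1269), -1))) = Add(Rational(-14428, 15), Mul(21969, Rational(-1269, 89725))) = Add(Rational(-14428, 15), Rational(-27878661, 89725)) = Rational(-342546443, 269175)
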